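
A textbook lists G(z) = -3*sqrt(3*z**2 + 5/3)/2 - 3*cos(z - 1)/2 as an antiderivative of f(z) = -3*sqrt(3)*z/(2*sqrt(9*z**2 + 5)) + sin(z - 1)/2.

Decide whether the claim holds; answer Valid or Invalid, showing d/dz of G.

Invalid: d/dz[G] - f = (-3*sqrt(3)*z + sqrt(9*z**2 + 5)*sin(z - 1))/sqrt(9*z**2 + 5), which is not 0.

d/dz[G] = (-9*sqrt(3)*z + 3*sqrt(9*z**2 + 5)*sin(z - 1))/(2*sqrt(9*z**2 + 5))
d/dz[G] - f(z) = (-3*sqrt(3)*z + sqrt(9*z**2 + 5)*sin(z - 1))/sqrt(9*z**2 + 5) != 0.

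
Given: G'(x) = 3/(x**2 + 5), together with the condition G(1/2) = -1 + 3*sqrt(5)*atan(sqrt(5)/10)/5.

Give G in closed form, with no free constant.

Recover the given G'(x) by differentiating a candidate G(x); any mismatch rules it out.
A general antiderivative is 3*sqrt(5)*atan(sqrt(5)*x/5)/5 + C.
The condition gives C = -1 + 3*sqrt(5)*atan(sqrt(5)/10)/5 - (3*sqrt(5)*atan(sqrt(5)/10)/5) = -1.
So G(x) = 3*sqrt(5)*atan(sqrt(5)*x/5)/5 - 1.
Check: d/dx[3*sqrt(5)*atan(sqrt(5)*x/5)/5 - 1] = 3/(x**2 + 5) = G'(x).

G(x) = 3*sqrt(5)*atan(sqrt(5)*x/5)/5 - 1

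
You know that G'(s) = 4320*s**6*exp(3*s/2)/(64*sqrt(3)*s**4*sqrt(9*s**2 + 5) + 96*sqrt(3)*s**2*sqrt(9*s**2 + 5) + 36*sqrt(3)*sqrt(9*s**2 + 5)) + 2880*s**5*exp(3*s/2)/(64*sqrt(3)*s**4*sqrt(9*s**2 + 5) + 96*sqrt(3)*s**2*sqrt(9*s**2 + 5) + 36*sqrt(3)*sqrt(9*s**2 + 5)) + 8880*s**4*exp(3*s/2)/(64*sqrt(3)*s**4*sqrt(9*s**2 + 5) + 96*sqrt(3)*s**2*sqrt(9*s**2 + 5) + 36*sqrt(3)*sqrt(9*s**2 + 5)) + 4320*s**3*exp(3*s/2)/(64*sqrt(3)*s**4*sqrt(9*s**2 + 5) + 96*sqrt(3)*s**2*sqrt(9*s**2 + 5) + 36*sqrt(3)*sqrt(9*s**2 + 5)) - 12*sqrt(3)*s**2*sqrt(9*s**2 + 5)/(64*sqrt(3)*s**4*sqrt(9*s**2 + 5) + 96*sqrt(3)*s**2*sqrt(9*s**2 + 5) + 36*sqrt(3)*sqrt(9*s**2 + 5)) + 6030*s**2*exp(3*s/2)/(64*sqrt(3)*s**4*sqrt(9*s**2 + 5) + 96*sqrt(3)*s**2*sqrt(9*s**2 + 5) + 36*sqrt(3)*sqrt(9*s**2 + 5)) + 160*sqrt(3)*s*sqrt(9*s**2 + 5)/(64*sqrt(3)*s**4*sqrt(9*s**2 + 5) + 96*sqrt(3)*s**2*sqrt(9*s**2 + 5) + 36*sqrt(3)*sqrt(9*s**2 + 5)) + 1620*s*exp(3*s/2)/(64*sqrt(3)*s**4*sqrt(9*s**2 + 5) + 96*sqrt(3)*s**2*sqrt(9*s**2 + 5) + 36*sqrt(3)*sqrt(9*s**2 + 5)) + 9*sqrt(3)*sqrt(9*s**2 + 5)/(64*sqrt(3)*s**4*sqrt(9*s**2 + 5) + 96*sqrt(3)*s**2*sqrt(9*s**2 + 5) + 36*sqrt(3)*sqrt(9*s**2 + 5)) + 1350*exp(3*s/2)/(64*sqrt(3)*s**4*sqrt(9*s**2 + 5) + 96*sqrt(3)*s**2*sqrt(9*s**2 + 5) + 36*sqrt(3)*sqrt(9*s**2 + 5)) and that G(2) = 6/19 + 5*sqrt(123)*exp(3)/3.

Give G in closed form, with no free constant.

Integrate term by term and add the pieces.
A general antiderivative is (3*s/4 - 5)/(4*s**2 + 3) + 5*sqrt(3*s**2 + 5/3)*exp(3*s/2) + C.
The condition gives C = 6/19 + 5*sqrt(123)*exp(3)/3 - (-7/38 + 5*sqrt(123)*exp(3)/3) = 1/2.
So G(s) = 3*s/(16*s**2 + 12) + 5*sqrt(3*s**2 + 5/3)*exp(3*s/2) + 1/2 - 5/(4*s**2 + 3).
Check: d/ds[3*s/(16*s**2 + 12) + 5*sqrt(3*s**2 + 5/3)*exp(3*s/2) + 1/2 - 5/(4*s**2 + 3)] = (4320*s**6*exp(3*s/2) + 2880*s**5*exp(3*s/2) + 8880*s**4*exp(3*s/2) + 4320*s**3*exp(3*s/2) - 12*sqrt(3)*s**2*sqrt(9*s**2 + 5) + 6030*s**2*exp(3*s/2) + 160*sqrt(3)*s*sqrt(9*s**2 + 5) + 1620*s*exp(3*s/2) + 9*sqrt(3)*sqrt(9*s**2 + 5) + 1350*exp(3*s/2))/(64*sqrt(3)*s**4*sqrt(9*s**2 + 5) + 96*sqrt(3)*s**2*sqrt(9*s**2 + 5) + 36*sqrt(3)*sqrt(9*s**2 + 5)), which equals G'(s).

G(s) = 3*s/(16*s**2 + 12) + 5*sqrt(3*s**2 + 5/3)*exp(3*s/2) + 1/2 - 5/(4*s**2 + 3)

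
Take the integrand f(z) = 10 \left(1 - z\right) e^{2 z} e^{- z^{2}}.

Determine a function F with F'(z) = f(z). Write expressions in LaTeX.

An antiderivative is F(z) = 5 e^{2 z} e^{- z^{2}}.

f matches the chain-rule pattern g'(h)*h' with inner function h(z) = - z^{2} + 2 z; substituting u = h(z) collapses the integral.
Check: d/dz[5 e^{2 z} e^{- z^{2}}] = \left(- 10 z e^{2 z} + 10 e^{2 z}\right) e^{- z^{2}}, which equals f(z).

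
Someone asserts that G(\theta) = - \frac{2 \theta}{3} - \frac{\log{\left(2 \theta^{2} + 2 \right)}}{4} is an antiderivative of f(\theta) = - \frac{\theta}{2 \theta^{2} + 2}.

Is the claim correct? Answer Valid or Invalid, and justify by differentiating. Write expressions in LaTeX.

d/d\theta[G] = \frac{- 4 \theta^{2} - 3 \theta - 4}{6 \theta^{2} + 6}
d/d\theta[G] - f(\theta) = - \frac{2}{3} != 0.

Invalid: d/d\theta[G] - f = - \frac{2}{3}, which is not 0.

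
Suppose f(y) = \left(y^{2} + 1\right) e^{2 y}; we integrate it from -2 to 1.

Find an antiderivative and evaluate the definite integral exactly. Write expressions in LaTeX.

Antiderivative: F(y) = \frac{y^{2} e^{2 y}}{2} - \frac{y e^{2 y}}{2} + \frac{3 e^{2 y}}{4}; value = - \frac{15}{4 e^{4}} + \frac{3 e^{2}}{4}

f has the shape u'v + uv' for u = \frac{y^{2}}{2} - \frac{y}{2} + \frac{3}{4} and v = e^{2 y} — it is the derivative of the product u*v.
F(y) = \frac{y^{2} e^{2 y}}{2} - \frac{y e^{2 y}}{2} + \frac{3 e^{2 y}}{4} is an antiderivative of f.
Check: d/dy[\frac{y^{2} e^{2 y}}{2} - \frac{y e^{2 y}}{2} + \frac{3 e^{2 y}}{4}] = y^{2} e^{2 y} + e^{2 y}, which equals f(y).
F(1) = \frac{3 e^{2}}{4}; F(-2) = \frac{15}{4 e^{4}}.
Integral = F(1) - F(-2) = - \frac{15}{4 e^{4}} + \frac{3 e^{2}}{4}.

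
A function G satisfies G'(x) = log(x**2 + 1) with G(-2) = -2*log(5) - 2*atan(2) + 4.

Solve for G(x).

G(x) = x*log(x**2 + 1) - 2*x + 2*atan(x)

Check a candidate G(x) by differentiating: d/dx[G] must match the given G'(x).
A general antiderivative is x*log(x**2 + 1) - 2*x + 2*atan(x) + C.
The condition gives C = -2*log(5) - 2*atan(2) + 4 - (-2*log(5) - 2*atan(2) + 4) = 0.
So G(x) = x*log(x**2 + 1) - 2*x + 2*atan(x).
Check: d/dx[x*log(x**2 + 1) - 2*x + 2*atan(x)] = log(x**2 + 1) = G'(x).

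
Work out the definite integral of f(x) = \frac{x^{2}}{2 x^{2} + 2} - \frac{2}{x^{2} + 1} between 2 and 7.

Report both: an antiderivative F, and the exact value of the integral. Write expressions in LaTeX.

The integrand splits into summands that can be handled one at a time.
F(x) = \frac{x}{2} - \frac{5 \operatorname{atan}{\left(x \right)}}{2} is an antiderivative of f.
Check: d/dx[\frac{x}{2} - \frac{5 \operatorname{atan}{\left(x \right)}}{2}] = \frac{x^{2} - 4}{2 x^{2} + 2}, which equals f(x).
F(7) = \frac{7}{2} - \frac{5 \operatorname{atan}{\left(7 \right)}}{2}; F(2) = 1 - \frac{5 \operatorname{atan}{\left(2 \right)}}{2}.
Integral = F(7) - F(2) = - \frac{5 \operatorname{atan}{\left(7 \right)}}{2} + \frac{5}{2} + \frac{5 \operatorname{atan}{\left(2 \right)}}{2}.

Antiderivative: F(x) = \frac{x}{2} - \frac{5 \operatorname{atan}{\left(x \right)}}{2}; value = - \frac{5 \operatorname{atan}{\left(7 \right)}}{2} + \frac{5}{2} + \frac{5 \operatorname{atan}{\left(2 \right)}}{2}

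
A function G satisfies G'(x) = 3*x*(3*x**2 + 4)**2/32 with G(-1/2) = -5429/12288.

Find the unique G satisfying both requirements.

G(x) = 9*x**6/64 + 9*x**4/16 + 3*x**2/4 - 2/3

The substitution u = -3*x**2/4 - 1 works: G'(x) is exactly (dG/du)*(du/dx) for that inner function.
A general antiderivative is -(-3*x**2/4 - 1)**3/3 + C.
The condition gives C = -5429/12288 - (6859/12288) = -1.
So G(x) = 9*x**6/64 + 9*x**4/16 + 3*x**2/4 - 2/3.
Check: d/dx[9*x**6/64 + 9*x**4/16 + 3*x**2/4 - 2/3] = 27*x**5/32 + 9*x**3/4 + 3*x/2, which equals G'(x).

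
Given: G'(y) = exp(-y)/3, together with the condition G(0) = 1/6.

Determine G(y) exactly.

G(y) = 1/2 - exp(-y)/3

The proposed G(y) is checked by its d/dy: the result must match the given G'(y).
A general antiderivative is -exp(-y)/3 + C.
The condition gives C = 1/6 - (-1/3) = 1/2.
So G(y) = 1/2 - exp(-y)/3.
Check: d/dy[1/2 - exp(-y)/3] = exp(-y)/3 = G'(y).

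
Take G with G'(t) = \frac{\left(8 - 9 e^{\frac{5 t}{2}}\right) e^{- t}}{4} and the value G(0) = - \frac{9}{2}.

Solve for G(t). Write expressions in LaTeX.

G(t) = - \frac{3 e^{\frac{3 t}{2}}}{2} - 1 - 2 e^{- t}

The proposed G(t) is checked by its d/dt: the result must match the given G'(t).
A general antiderivative is - \frac{3 e^{\frac{3 t}{2}}}{2} - 2 e^{- t} + C.
The condition gives C = - \frac{9}{2} - (- \frac{7}{2}) = -1.
So G(t) = - \frac{3 e^{\frac{3 t}{2}}}{2} - 1 - 2 e^{- t}.
Check: d/dt[- \frac{3 e^{\frac{3 t}{2}}}{2} - 1 - 2 e^{- t}] = \frac{\left(8 - 9 e^{\frac{5 t}{2}}\right) e^{- t}}{4} = G'(t).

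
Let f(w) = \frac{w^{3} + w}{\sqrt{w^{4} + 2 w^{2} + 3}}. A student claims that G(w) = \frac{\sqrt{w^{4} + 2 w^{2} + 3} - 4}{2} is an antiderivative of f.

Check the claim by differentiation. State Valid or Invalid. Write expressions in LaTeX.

d/dw[G] = \frac{w^{3} + w}{\sqrt{w^{4} + 2 w^{2} + 3}}
This equals f(w) exactly, so the claim holds.

Valid - the claim checks out under differentiation.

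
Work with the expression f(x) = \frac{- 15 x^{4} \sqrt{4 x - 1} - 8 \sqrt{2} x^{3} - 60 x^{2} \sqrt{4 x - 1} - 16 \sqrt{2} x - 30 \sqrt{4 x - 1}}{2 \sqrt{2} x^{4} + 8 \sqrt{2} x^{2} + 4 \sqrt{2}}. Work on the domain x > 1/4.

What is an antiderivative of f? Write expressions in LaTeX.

Whatever form F(x) takes, F'(x) = f(x) is non-negotiable.
Check: d/dx[\frac{- 5 \sqrt{2} \left(4 x - 1\right)^{\frac{3}{2}} - 8 \log{\left(\frac{x^{4}}{2} + 2 x^{2} + 1 \right)}}{8}] = \frac{- 15 \sqrt{2} x^{4} \sqrt{4 x - 1} - 16 x^{3} - 60 \sqrt{2} x^{2} \sqrt{4 x - 1} - 32 x - 30 \sqrt{2} \sqrt{4 x - 1}}{4 x^{4} + 16 x^{2} + 8}, which equals f(x).

An antiderivative is F(x) = \frac{- 5 \sqrt{2} \left(4 x - 1\right)^{\frac{3}{2}} - 8 \log{\left(\frac{x^{4}}{2} + 2 x^{2} + 1 \right)}}{8}.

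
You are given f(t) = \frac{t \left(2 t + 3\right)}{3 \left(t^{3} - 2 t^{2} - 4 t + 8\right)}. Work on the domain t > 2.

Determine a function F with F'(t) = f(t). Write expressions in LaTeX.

An antiderivative is F(t) = \frac{5 \log{\left(t - 2 \right)}}{8} + \frac{\log{\left(t + 2 \right)}}{24} - \frac{7}{6 t - 12}.

The denominator factors as 3 \left(t - 2\right)^{2} \left(t + 2\right); partial fractions split f into directly integrable pieces: \frac{1}{24 \left(t + 2\right)} + \frac{5}{8 \left(t - 2\right)} + \frac{7}{6 \left(t - 2\right)^{2}}.
Check: d/dt[\frac{5 \log{\left(t - 2 \right)}}{8} + \frac{\log{\left(t + 2 \right)}}{24} - \frac{7}{6 t - 12}] = \frac{2 t^{2} + 3 t}{3 t^{3} - 6 t^{2} - 12 t + 24}, which equals f(t).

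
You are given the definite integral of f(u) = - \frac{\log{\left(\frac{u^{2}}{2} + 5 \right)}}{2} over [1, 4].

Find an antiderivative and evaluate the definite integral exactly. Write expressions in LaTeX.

Whatever form F(u) takes, F'(u) = f(u) is non-negotiable.
F(u) = - \frac{u \log{\left(\frac{u^{2}}{2} + 5 \right)}}{2} + u - \sqrt{10} \operatorname{atan}{\left(\frac{\sqrt{10} u}{10} \right)} is an antiderivative of f.
Check: d/du[- \frac{u \log{\left(\frac{u^{2}}{2} + 5 \right)}}{2} + u - \sqrt{10} \operatorname{atan}{\left(\frac{\sqrt{10} u}{10} \right)}] = - \frac{\log{\left(\frac{u^{2}}{2} + 5 \right)}}{2} = f(u).
F(4) = - 2 \log{\left(13 \right)} - \sqrt{10} \operatorname{atan}{\left(\frac{2 \sqrt{10}}{5} \right)} + 4; F(1) = - \sqrt{10} \operatorname{atan}{\left(\frac{\sqrt{10}}{10} \right)} - \frac{\log{\left(\frac{11}{2} \right)}}{2} + 1.
Integral = F(4) - F(1) = - 2 \log{\left(13 \right)} - \sqrt{10} \operatorname{atan}{\left(\frac{2 \sqrt{10}}{5} \right)} + \frac{\log{\left(\frac{11}{2} \right)}}{2} + \sqrt{10} \operatorname{atan}{\left(\frac{\sqrt{10}}{10} \right)} + 3.

Antiderivative: F(u) = - \frac{u \log{\left(\frac{u^{2}}{2} + 5 \right)}}{2} + u - \sqrt{10} \operatorname{atan}{\left(\frac{\sqrt{10} u}{10} \right)}; value = - 2 \log{\left(13 \right)} - \sqrt{10} \operatorname{atan}{\left(\frac{2 \sqrt{10}}{5} \right)} + \frac{\log{\left(\frac{11}{2} \right)}}{2} + \sqrt{10} \operatorname{atan}{\left(\frac{\sqrt{10}}{10} \right)} + 3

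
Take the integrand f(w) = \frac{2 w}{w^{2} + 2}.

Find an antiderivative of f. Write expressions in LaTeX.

f matches the chain-rule pattern g'(h)*h' with inner function h(w) = w^{2} + 2; substituting u = h(w) collapses the integral.
Check: d/dw[\log{\left(w^{2} + 2 \right)}] = \frac{2 w}{w^{2} + 2} = f(w).

An antiderivative is F(w) = \log{\left(w^{2} + 2 \right)}.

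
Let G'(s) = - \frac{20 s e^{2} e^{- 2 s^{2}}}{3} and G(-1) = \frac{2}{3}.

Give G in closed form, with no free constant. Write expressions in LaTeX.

G'(s) matches the chain-rule pattern g'(h)*h' with inner function h(s) = 2 - 2 s^{2}; substituting u = h(s) collapses the integral.
A general antiderivative is \frac{5 e^{2 - 2 s^{2}}}{3} + C.
The condition gives C = \frac{2}{3} - (\frac{5}{3}) = -1.
So G(s) = \frac{-3 + 5 e^{2} e^{- 2 s^{2}}}{3}.
Check: d/ds[\frac{-3 + 5 e^{2} e^{- 2 s^{2}}}{3}] = - \frac{20 s e^{2} e^{- 2 s^{2}}}{3} = G'(s).

G(s) = \frac{-3 + 5 e^{2} e^{- 2 s^{2}}}{3}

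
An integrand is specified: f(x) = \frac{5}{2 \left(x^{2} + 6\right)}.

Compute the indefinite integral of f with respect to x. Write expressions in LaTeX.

Any candidate F(x) must reproduce f(x) exactly when differentiated.
Check: d/dx[\frac{5 \sqrt{6} \operatorname{atan}{\left(\frac{\sqrt{6} x}{6} \right)}}{12}] = \frac{5}{2 x^{2} + 12}, which equals f(x).

F(x) = \frac{5 \sqrt{6} \operatorname{atan}{\left(\frac{\sqrt{6} x}{6} \right)}}{12} + C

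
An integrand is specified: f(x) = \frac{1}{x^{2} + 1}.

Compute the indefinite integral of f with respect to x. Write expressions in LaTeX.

Any candidate F(x) must reproduce f(x) exactly when differentiated.
Check: d/dx[\operatorname{atan}{\left(x \right)}] = \frac{1}{x^{2} + 1} = f(x).

F(x) = \operatorname{atan}{\left(x \right)} + C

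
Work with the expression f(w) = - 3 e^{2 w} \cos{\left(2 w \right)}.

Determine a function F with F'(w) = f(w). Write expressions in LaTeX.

An antiderivative F(w) passes only if d/dw[F] lands on f(w) exactly.
Check: d/dw[- \frac{3 e^{2 w} \sin{\left(2 w \right)}}{4} - \frac{3 e^{2 w} \cos{\left(2 w \right)}}{4}] = - 3 e^{2 w} \cos{\left(2 w \right)} = f(w).

An antiderivative is F(w) = - \frac{3 e^{2 w} \sin{\left(2 w \right)}}{4} - \frac{3 e^{2 w} \cos{\left(2 w \right)}}{4}.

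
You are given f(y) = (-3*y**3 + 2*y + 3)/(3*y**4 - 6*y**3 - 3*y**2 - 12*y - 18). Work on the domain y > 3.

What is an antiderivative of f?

Factor the denominator (3*(y - 3)*(y + 1)*(y**2 + 2)) and decompose: f = -(34*y + 47)/(99*(y**2 + 2)) - 1/(9*(y + 1)) - 6/(11*(y - 3)); each piece integrates to a log, atan, or power term.
Check: d/dy[-6*log(y - 3)/11 - log(y + 1)/9 - 17*log(y**2 + 2)/99 - 47*sqrt(2)*atan(sqrt(2)*y/2)/198] = (-3*y**3 + 2*y + 3)/(3*y**4 - 6*y**3 - 3*y**2 - 12*y - 18) = f(y).

An antiderivative is F(y) = -6*log(y - 3)/11 - log(y + 1)/9 - 17*log(y**2 + 2)/99 - 47*sqrt(2)*atan(sqrt(2)*y/2)/198.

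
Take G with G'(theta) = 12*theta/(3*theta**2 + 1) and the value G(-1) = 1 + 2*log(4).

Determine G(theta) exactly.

The substitution u = 3*theta**2 + 1 works: G'(theta) is exactly (dG/du)*(du/dtheta) for that inner function.
A general antiderivative is 2*log(3*theta**2 + 1) + C.
The condition gives C = 1 + 2*log(4) - (2*log(4)) = 1.
So G(theta) = 2*log(3*theta**2 + 1) + 1.
Check: d/dtheta[2*log(3*theta**2 + 1) + 1] = 12*theta/(3*theta**2 + 1) = G'(theta).

G(theta) = 2*log(3*theta**2 + 1) + 1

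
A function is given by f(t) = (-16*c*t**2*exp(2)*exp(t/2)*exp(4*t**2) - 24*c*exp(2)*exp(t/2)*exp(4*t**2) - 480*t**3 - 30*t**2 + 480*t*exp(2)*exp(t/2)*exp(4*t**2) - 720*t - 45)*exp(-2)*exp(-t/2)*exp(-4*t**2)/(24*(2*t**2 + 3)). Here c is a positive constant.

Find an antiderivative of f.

A candidate is checked by its d/dt: the result must match f(t).
Check: d/dt[(-4*c*t + 15*exp(-4*t**2 - t/2 - 2) + 60*log(4*t**2 + 6))/12] = (-16*c*t**2*exp(2)*exp(t/2)*exp(4*t**2) - 24*c*exp(2)*exp(t/2)*exp(4*t**2) - 480*t**3 - 30*t**2 + 480*t*exp(2)*exp(t/2)*exp(4*t**2) - 720*t - 45)/(48*t**2*exp(2)*exp(t/2)*exp(4*t**2) + 72*exp(2)*exp(t/2)*exp(4*t**2)), which equals f(t).

An antiderivative is F(t) = (-4*c*t + 15*exp(-4*t**2 - t/2 - 2) + 60*log(4*t**2 + 6))/12.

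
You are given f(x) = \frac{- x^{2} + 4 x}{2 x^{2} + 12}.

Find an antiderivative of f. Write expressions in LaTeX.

An antiderivative is F(x) = - \frac{x}{2} + \log{\left(x^{2} + 6 \right)} + \frac{\sqrt{6} \operatorname{atan}{\left(\frac{\sqrt{6} x}{6} \right)}}{2}.

A candidate is checked by its d/dx: the result must match f(x).
Check: d/dx[- \frac{x}{2} + \log{\left(x^{2} + 6 \right)} + \frac{\sqrt{6} \operatorname{atan}{\left(\frac{\sqrt{6} x}{6} \right)}}{2}] = \frac{- x^{2} + 4 x}{2 x^{2} + 12} = f(x).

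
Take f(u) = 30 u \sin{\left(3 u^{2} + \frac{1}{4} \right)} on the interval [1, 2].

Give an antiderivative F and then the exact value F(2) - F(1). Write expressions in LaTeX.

Antiderivative: F(u) = - 5 \cos{\left(3 u^{2} + \frac{1}{4} \right)}; value = 5 \cos{\left(\frac{13}{4} \right)} - 5 \cos{\left(\frac{49}{4} \right)}

f matches the chain-rule pattern g'(h)*h' with inner function h(u) = 3 u^{2} + \frac{1}{4}; substituting w = h(u) collapses the integral.
F(u) = - 5 \cos{\left(3 u^{2} + \frac{1}{4} \right)} is an antiderivative of f.
Check: d/du[- 5 \cos{\left(3 u^{2} + \frac{1}{4} \right)}] = 30 u \sin{\left(3 u^{2} + \frac{1}{4} \right)} = f(u).
F(2) = - 5 \cos{\left(\frac{49}{4} \right)}; F(1) = - 5 \cos{\left(\frac{13}{4} \right)}.
Integral = F(2) - F(1) = 5 \cos{\left(\frac{13}{4} \right)} - 5 \cos{\left(\frac{49}{4} \right)}.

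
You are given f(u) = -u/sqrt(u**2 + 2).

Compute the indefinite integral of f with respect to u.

f matches the chain-rule pattern g'(h)*h' with inner function h(u) = u**2 + 2; substituting w = h(u) collapses the integral.
Check: d/du[-sqrt(u**2 + 2)] = -u/sqrt(u**2 + 2) = f(u).

F(u) = -sqrt(u**2 + 2) + C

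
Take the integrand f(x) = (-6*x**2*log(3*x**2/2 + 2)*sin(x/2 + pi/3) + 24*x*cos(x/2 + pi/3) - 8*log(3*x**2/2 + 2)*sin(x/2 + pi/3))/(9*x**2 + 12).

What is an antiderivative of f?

An antiderivative is F(x) = 4*log(3*x**2/2 + 2)*cos(x/2 + pi/3)/3.

Recognize the product-rule pattern: f = u'v + uv' with u = 4*cos(x/2 + pi/3)/3, v = log(3*x**2/2 + 2), so integration by parts undoes it.
Check: d/dx[4*log(3*x**2/2 + 2)*cos(x/2 + pi/3)/3] = (-6*x**2*log(3*x**2/2 + 2)*sin(x/2 + pi/3) + 24*x*cos(x/2 + pi/3) - 8*log(3*x**2/2 + 2)*sin(x/2 + pi/3))/(9*x**2 + 12) = f(x).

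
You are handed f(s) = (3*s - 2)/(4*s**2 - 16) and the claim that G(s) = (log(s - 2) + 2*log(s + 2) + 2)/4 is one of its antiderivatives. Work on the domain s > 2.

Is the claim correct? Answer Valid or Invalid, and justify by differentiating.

Valid: G'(s) = f(s).

d/ds[G] = (3*s - 2)/(4*s**2 - 16)
This equals f(s) exactly, so the claim holds.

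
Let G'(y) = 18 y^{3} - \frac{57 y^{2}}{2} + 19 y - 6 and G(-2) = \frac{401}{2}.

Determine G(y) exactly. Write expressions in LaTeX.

G(y) = \frac{- y^{3} - 2 y^{2} + \left(3 y^{2} - 3 y + 2\right)^{2} + 1}{2}

The integrand splits into summands that can be handled one at a time.
A general antiderivative is - \frac{y^{3}}{2} - y^{2} + \frac{\left(3 y^{2} - 3 y + 2\right)^{2}}{2} + C.
The condition gives C = \frac{401}{2} - (200) = \frac{1}{2}.
So G(y) = \frac{- y^{3} - 2 y^{2} + \left(3 y^{2} - 3 y + 2\right)^{2} + 1}{2}.
Check: d/dy[\frac{- y^{3} - 2 y^{2} + \left(3 y^{2} - 3 y + 2\right)^{2} + 1}{2}] = 18 y^{3} - \frac{57 y^{2}}{2} + 19 y - 6 = G'(y).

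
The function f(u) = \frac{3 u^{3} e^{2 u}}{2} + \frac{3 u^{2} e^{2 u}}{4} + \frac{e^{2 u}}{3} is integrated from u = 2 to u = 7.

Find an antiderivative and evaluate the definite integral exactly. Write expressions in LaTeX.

f has the shape v'r + vr' for v = \frac{3 u^{3}}{4} - \frac{3 u^{2}}{4} + \frac{3 u}{4} - \frac{5}{24} and r = e^{2 u} — it is the derivative of the product v*r.
F(u) = \frac{\left(18 u^{3} - 18 u^{2} + 18 u - 5\right) e^{2 u}}{24} is an antiderivative of f.
Check: d/du[\frac{\left(18 u^{3} - 18 u^{2} + 18 u - 5\right) e^{2 u}}{24}] = \frac{3 u^{3} e^{2 u}}{2} + \frac{3 u^{2} e^{2 u}}{4} + \frac{e^{2 u}}{3} = f(u).
F(7) = \frac{5413 e^{14}}{24}; F(2) = \frac{103 e^{4}}{24}.
Integral = F(7) - F(2) = - \frac{103 e^{4}}{24} + \frac{5413 e^{14}}{24}.

Antiderivative: F(u) = \frac{\left(18 u^{3} - 18 u^{2} + 18 u - 5\right) e^{2 u}}{24}; value = - \frac{103 e^{4}}{24} + \frac{5413 e^{14}}{24}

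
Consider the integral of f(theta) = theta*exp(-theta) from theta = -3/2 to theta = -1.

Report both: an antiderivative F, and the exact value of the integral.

Antiderivative: F(theta) = -(theta + 1)*exp(-theta); value = -exp(3/2)/2

f has the shape u'v + uv' for u = -theta - 1 and v = exp(-theta) — it is the derivative of the product u*v.
F(theta) = -(theta + 1)*exp(-theta) is an antiderivative of f.
Check: d/dtheta[-(theta + 1)*exp(-theta)] = theta*exp(-theta) = f(theta).
F(-1) = 0; F(-3/2) = exp(3/2)/2.
Integral = F(-1) - F(-3/2) = -exp(3/2)/2.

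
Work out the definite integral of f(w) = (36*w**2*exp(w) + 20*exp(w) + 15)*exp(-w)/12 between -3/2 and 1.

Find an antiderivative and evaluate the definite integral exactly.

Check any antiderivative F(w) by computing F'(w) and comparing it with f(w).
F(w) = (12*w**3*exp(w) + 20*w*exp(w) + 30*exp(w) - 15)*exp(-w)/12 is an antiderivative of f.
Check: d/dw[(12*w**3*exp(w) + 20*w*exp(w) + 30*exp(w) - 15)*exp(-w)/12] = (36*w**2*exp(w) + 20*exp(w) + 15)*exp(-w)/12 = f(w).
F(1) = 31/6 - 5*exp(-1)/4; F(-3/2) = -5*exp(3/2)/4 - 27/8.
Integral = F(1) - F(-3/2) = -5*exp(-1)/4 + 5*exp(3/2)/4 + 205/24.

Antiderivative: F(w) = (12*w**3*exp(w) + 20*w*exp(w) + 30*exp(w) - 15)*exp(-w)/12; value = -5*exp(-1)/4 + 5*exp(3/2)/4 + 205/24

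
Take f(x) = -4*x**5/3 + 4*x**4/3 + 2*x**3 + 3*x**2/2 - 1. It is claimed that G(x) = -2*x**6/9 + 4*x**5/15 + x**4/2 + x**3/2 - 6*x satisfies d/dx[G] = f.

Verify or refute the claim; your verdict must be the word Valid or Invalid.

Invalid: d/dx[G] - f = -5, which is not 0.

d/dx[G] = -4*x**5/3 + 4*x**4/3 + 2*x**3 + 3*x**2/2 - 6
d/dx[G] - f(x) = -5 != 0.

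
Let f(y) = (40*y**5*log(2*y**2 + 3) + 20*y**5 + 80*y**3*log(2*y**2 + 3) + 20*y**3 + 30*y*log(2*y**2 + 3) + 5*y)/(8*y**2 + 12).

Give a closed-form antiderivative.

f has the shape u'v + uv' for u = 5*(y**2 + 1/2)**2/4 and v = log(2*y**2 + 3) — it is the derivative of the product u*v.
Check: d/dy[5*y**4*log(2*y**2 + 3)/4 + 5*y**2*log(2*y**2 + 3)/4 + 5*log(2*y**2 + 3)/16] = (40*y**5*log(2*y**2 + 3) + 20*y**5 + 80*y**3*log(2*y**2 + 3) + 20*y**3 + 30*y*log(2*y**2 + 3) + 5*y)/(8*y**2 + 12) = f(y).

An antiderivative is F(y) = 5*y**4*log(2*y**2 + 3)/4 + 5*y**2*log(2*y**2 + 3)/4 + 5*log(2*y**2 + 3)/16.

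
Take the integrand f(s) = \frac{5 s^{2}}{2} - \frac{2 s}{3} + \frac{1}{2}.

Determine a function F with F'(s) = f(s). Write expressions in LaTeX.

An antiderivative is F(s) = \frac{5 s^{3}}{6} - \frac{s^{2}}{3} + \frac{s}{2}.

The integrand splits into summands that can be handled one at a time.
Check: d/ds[\frac{5 s^{3}}{6} - \frac{s^{2}}{3} + \frac{s}{2}] = \frac{5 s^{2}}{2} - \frac{2 s}{3} + \frac{1}{2} = f(s).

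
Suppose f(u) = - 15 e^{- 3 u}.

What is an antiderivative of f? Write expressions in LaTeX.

An antiderivative is F(u) = 5 e^{- 3 u}.

Whatever form F(u) takes, F'(u) = f(u) is non-negotiable.
Check: d/du[5 e^{- 3 u}] = - 15 e^{- 3 u} = f(u).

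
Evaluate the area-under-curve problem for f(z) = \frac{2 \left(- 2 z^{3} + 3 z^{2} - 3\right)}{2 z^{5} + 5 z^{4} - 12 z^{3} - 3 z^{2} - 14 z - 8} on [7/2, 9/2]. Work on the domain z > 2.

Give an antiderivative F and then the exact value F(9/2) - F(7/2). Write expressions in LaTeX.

Antiderivative: F(z) = \frac{- 833 \log{\left(z - 2 \right)} + 1632 \log{\left(z + \frac{1}{2} \right)} + 4325 \log{\left(z + 4 \right)} - 2562 \log{\left(z^{2} + 1 \right)} + 1932 \operatorname{atan}{\left(z \right)}}{8925}; value = - \frac{173 \log{\left(\frac{15}{2} \right)}}{357} - \frac{122 \log{\left(\frac{85}{4} \right)}}{425} - \frac{92 \operatorname{atan}{\left(\frac{7}{2} \right)}}{425} - \frac{32 \log{\left(4 \right)}}{175} - \frac{7 \log{\left(\frac{5}{2} \right)}}{75} + \frac{7 \log{\left(\frac{3}{2} \right)}}{75} + \frac{92 \operatorname{atan}{\left(\frac{9}{2} \right)}}{425} + \frac{32 \log{\left(5 \right)}}{175} + \frac{122 \log{\left(\frac{53}{4} \right)}}{425} + \frac{173 \log{\left(\frac{17}{2} \right)}}{357}

Factor the denominator (\left(z - 2\right) \left(z + 4\right) \left(2 z + 1\right) \left(z^{2} + 1\right)) and decompose: f = - \frac{4 \left(61 z - 23\right)}{425 \left(z^{2} + 1\right)} + \frac{64}{175 \left(2 z + 1\right)} + \frac{173}{357 \left(z + 4\right)} - \frac{7}{75 \left(z - 2\right)}; each piece integrates to a log, atan, or power term.
F(z) = \frac{- 833 \log{\left(z - 2 \right)} + 1632 \log{\left(z + \frac{1}{2} \right)} + 4325 \log{\left(z + 4 \right)} - 2562 \log{\left(z^{2} + 1 \right)} + 1932 \operatorname{atan}{\left(z \right)}}{8925} is an antiderivative of f.
Check: d/dz[\frac{- 833 \log{\left(z - 2 \right)} + 1632 \log{\left(z + \frac{1}{2} \right)} + 4325 \log{\left(z + 4 \right)} - 2562 \log{\left(z^{2} + 1 \right)} + 1932 \operatorname{atan}{\left(z \right)}}{8925}] = \frac{- 4 z^{3} + 6 z^{2} - 6}{2 z^{5} + 5 z^{4} - 12 z^{3} - 3 z^{2} - 14 z - 8}, which equals f(z).
F(9/2) = - \frac{122 \log{\left(\frac{85}{4} \right)}}{425} - \frac{7 \log{\left(\frac{5}{2} \right)}}{75} + \frac{92 \operatorname{atan}{\left(\frac{9}{2} \right)}}{425} + \frac{32 \log{\left(5 \right)}}{175} + \frac{173 \log{\left(\frac{17}{2} \right)}}{357}; F(7/2) = - \frac{122 \log{\left(\frac{53}{4} \right)}}{425} - \frac{7 \log{\left(\frac{3}{2} \right)}}{75} + \frac{32 \log{\left(4 \right)}}{175} + \frac{92 \operatorname{atan}{\left(\frac{7}{2} \right)}}{425} + \frac{173 \log{\left(\frac{15}{2} \right)}}{357}.
Integral = F(9/2) - F(7/2) = - \frac{173 \log{\left(\frac{15}{2} \right)}}{357} - \frac{122 \log{\left(\frac{85}{4} \right)}}{425} - \frac{92 \operatorname{atan}{\left(\frac{7}{2} \right)}}{425} - \frac{32 \log{\left(4 \right)}}{175} - \frac{7 \log{\left(\frac{5}{2} \right)}}{75} + \frac{7 \log{\left(\frac{3}{2} \right)}}{75} + \frac{92 \operatorname{atan}{\left(\frac{9}{2} \right)}}{425} + \frac{32 \log{\left(5 \right)}}{175} + \frac{122 \log{\left(\frac{53}{4} \right)}}{425} + \frac{173 \log{\left(\frac{17}{2} \right)}}{357}.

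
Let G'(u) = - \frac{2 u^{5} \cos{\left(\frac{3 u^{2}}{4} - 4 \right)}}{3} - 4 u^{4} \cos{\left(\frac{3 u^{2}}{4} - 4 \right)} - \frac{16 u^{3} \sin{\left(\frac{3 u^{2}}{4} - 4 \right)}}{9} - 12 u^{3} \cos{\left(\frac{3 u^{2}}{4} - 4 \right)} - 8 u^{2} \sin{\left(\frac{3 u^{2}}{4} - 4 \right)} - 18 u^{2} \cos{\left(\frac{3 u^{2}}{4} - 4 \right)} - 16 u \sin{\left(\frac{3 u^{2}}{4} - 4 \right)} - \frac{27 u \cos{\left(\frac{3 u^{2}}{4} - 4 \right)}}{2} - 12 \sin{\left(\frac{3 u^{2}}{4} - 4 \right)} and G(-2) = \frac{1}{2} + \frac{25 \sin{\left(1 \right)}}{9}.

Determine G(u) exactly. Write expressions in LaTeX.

G'(u) has the shape v'r + vr' for v = - 4 \left(\frac{u^{2}}{3} + u + \frac{3}{2}\right)^{2} and r = \sin{\left(\frac{3 u^{2}}{4} - 4 \right)} — it is the derivative of the product v*r.
A general antiderivative is - 4 \left(\frac{u^{2}}{3} + u + \frac{3}{2}\right)^{2} \sin{\left(\frac{3 u^{2}}{4} - 4 \right)} + C.
The condition gives C = \frac{1}{2} + \frac{25 \sin{\left(1 \right)}}{9} - (\frac{25 \sin{\left(1 \right)}}{9}) = \frac{1}{2}.
So G(u) = - \frac{8 u^{4} \sin{\left(\frac{3 u^{2}}{4} - 4 \right)} + 48 u^{3} \sin{\left(\frac{3 u^{2}}{4} - 4 \right)} + 144 u^{2} \sin{\left(\frac{3 u^{2}}{4} - 4 \right)} + 216 u \sin{\left(\frac{3 u^{2}}{4} - 4 \right)} + 162 \sin{\left(\frac{3 u^{2}}{4} - 4 \right)} - 9}{18}.
Check: d/du[- \frac{8 u^{4} \sin{\left(\frac{3 u^{2}}{4} - 4 \right)} + 48 u^{3} \sin{\left(\frac{3 u^{2}}{4} - 4 \right)} + 144 u^{2} \sin{\left(\frac{3 u^{2}}{4} - 4 \right)} + 216 u \sin{\left(\frac{3 u^{2}}{4} - 4 \right)} + 162 \sin{\left(\frac{3 u^{2}}{4} - 4 \right)} - 9}{18}] = - \frac{2 u^{5} \cos{\left(\frac{3 u^{2}}{4} - 4 \right)}}{3} - 4 u^{4} \cos{\left(\frac{3 u^{2}}{4} - 4 \right)} - \frac{16 u^{3} \sin{\left(\frac{3 u^{2}}{4} - 4 \right)}}{9} - 12 u^{3} \cos{\left(\frac{3 u^{2}}{4} - 4 \right)} - 8 u^{2} \sin{\left(\frac{3 u^{2}}{4} - 4 \right)} - 18 u^{2} \cos{\left(\frac{3 u^{2}}{4} - 4 \right)} - 16 u \sin{\left(\frac{3 u^{2}}{4} - 4 \right)} - \frac{27 u \cos{\left(\frac{3 u^{2}}{4} - 4 \right)}}{2} - 12 \sin{\left(\frac{3 u^{2}}{4} - 4 \right)} = G'(u).

G(u) = - \frac{8 u^{4} \sin{\left(\frac{3 u^{2}}{4} - 4 \right)} + 48 u^{3} \sin{\left(\frac{3 u^{2}}{4} - 4 \right)} + 144 u^{2} \sin{\left(\frac{3 u^{2}}{4} - 4 \right)} + 216 u \sin{\left(\frac{3 u^{2}}{4} - 4 \right)} + 162 \sin{\left(\frac{3 u^{2}}{4} - 4 \right)} - 9}{18}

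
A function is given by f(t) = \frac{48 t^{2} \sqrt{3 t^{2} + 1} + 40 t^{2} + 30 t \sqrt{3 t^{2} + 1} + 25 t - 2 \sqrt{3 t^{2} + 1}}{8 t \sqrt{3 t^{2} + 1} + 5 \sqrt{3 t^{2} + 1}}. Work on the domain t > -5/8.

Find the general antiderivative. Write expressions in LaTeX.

F(t) = 3 t^{2} + \frac{5 \sqrt{3 t^{2} + 1}}{3} - \frac{\log{\left(4 t + \frac{5}{2} \right)}}{4} + C

An antiderivative F(t) passes only if d/dt[F] lands on f(t) exactly.
Check: d/dt[3 t^{2} + \frac{5 \sqrt{3 t^{2} + 1}}{3} - \frac{\log{\left(4 t + \frac{5}{2} \right)}}{4}] = \frac{48 t^{2} \sqrt{3 t^{2} + 1} + 40 t^{2} + 30 t \sqrt{3 t^{2} + 1} + 25 t - 2 \sqrt{3 t^{2} + 1}}{8 t \sqrt{3 t^{2} + 1} + 5 \sqrt{3 t^{2} + 1}} = f(t).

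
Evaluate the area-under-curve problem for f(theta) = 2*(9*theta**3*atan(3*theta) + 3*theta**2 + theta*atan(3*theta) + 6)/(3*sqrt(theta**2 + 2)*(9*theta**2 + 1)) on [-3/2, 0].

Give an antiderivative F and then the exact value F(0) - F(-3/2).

Antiderivative: F(theta) = 2*sqrt(theta**2 + 2)*atan(3*theta)/3; value = sqrt(17)*atan(9/2)/3

f has the shape u'v + uv' for u = 2*sqrt(theta**2 + 2)/3 and v = atan(3*theta) — it is the derivative of the product u*v.
F(theta) = 2*sqrt(theta**2 + 2)*atan(3*theta)/3 is an antiderivative of f.
Check: d/dtheta[2*sqrt(theta**2 + 2)*atan(3*theta)/3] = (18*theta**3*atan(3*theta) + 6*theta**2 + 2*theta*atan(3*theta) + 12)/(27*theta**2*sqrt(theta**2 + 2) + 3*sqrt(theta**2 + 2)), which equals f(theta).
F(0) = 0; F(-3/2) = -sqrt(17)*atan(9/2)/3.
Integral = F(0) - F(-3/2) = sqrt(17)*atan(9/2)/3.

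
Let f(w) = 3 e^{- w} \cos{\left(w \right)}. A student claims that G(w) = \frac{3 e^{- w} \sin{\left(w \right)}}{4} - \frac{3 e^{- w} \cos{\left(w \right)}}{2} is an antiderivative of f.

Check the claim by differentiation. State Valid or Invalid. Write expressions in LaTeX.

Invalid: d/dw[G] - f = \frac{\left(3 \sin{\left(w \right)} - 3 \cos{\left(w \right)}\right) e^{- w}}{4}, which is not 0.

d/dw[G] = \frac{\left(3 \sin{\left(w \right)} + 9 \cos{\left(w \right)}\right) e^{- w}}{4}
d/dw[G] - f(w) = \frac{\left(3 \sin{\left(w \right)} - 3 \cos{\left(w \right)}\right) e^{- w}}{4} != 0.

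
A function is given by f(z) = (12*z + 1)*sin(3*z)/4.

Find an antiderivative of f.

An antiderivative is F(z) = -(12*z*cos(3*z) - 4*sin(3*z) + cos(3*z))/12.

A candidate is checked by its d/dz: the result must match f(z).
Check: d/dz[-(12*z*cos(3*z) - 4*sin(3*z) + cos(3*z))/12] = 3*z*sin(3*z) + sin(3*z)/4, which equals f(z).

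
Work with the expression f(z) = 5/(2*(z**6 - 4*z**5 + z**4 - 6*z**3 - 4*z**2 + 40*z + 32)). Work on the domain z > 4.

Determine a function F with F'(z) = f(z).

An antiderivative is F(z) = (36*z*log(z - 4) - 250*z*log(z - 2) + 448*z*log(z + 1) - 117*z*log(z**2 + 4) + 162*z*atan(z/2) + 36*log(z - 4) - 250*log(z - 2) + 448*log(z + 1) - 117*log(z**2 + 4) + 162*atan(z/2) - 480)/(14400*z + 14400).

Factor the denominator (2*(z - 4)*(z - 2)*(z + 1)**2*(z**2 + 4)) and decompose: f = -(13*z - 18)/(800*(z**2 + 4)) + 7/(225*(z + 1)) + 1/(30*(z + 1)**2) - 5/(288*(z - 2)) + 1/(400*(z - 4)); each piece integrates to a log, atan, or power term.
Check: d/dz[(36*z*log(z - 4) - 250*z*log(z - 2) + 448*z*log(z + 1) - 117*z*log(z**2 + 4) + 162*z*atan(z/2) + 36*log(z - 4) - 250*log(z - 2) + 448*log(z + 1) - 117*log(z**2 + 4) + 162*atan(z/2) - 480)/(14400*z + 14400)] = 5/(2*z**6 - 8*z**5 + 2*z**4 - 12*z**3 - 8*z**2 + 80*z + 64), which equals f(z).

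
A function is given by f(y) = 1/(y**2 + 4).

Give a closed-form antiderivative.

A candidate is checked by its d/dy: the result must match f(y).
Check: d/dy[atan(y/2)/2] = 1/(y**2 + 4) = f(y).

An antiderivative is F(y) = atan(y/2)/2.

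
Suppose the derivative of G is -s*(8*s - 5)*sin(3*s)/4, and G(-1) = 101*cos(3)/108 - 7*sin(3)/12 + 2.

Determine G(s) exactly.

G(s) = (72*s**2*cos(3*s) - 48*s*sin(3*s) - 45*s*cos(3*s) + 15*sin(3*s) - 16*cos(3*s) + 216)/108

Since d/ds undoes antidifferentiation here, G(s) must give back the stated G'(s).
A general antiderivative is 2*s**2*cos(3*s)/3 - 4*s*sin(3*s)/9 - 5*s*cos(3*s)/12 + 5*sin(3*s)/36 - 4*cos(3*s)/27 + C.
The condition gives C = 101*cos(3)/108 - 7*sin(3)/12 + 2 - (101*cos(3)/108 - 7*sin(3)/12) = 2.
So G(s) = (72*s**2*cos(3*s) - 48*s*sin(3*s) - 45*s*cos(3*s) + 15*sin(3*s) - 16*cos(3*s) + 216)/108.
Check: d/ds[(72*s**2*cos(3*s) - 48*s*sin(3*s) - 45*s*cos(3*s) + 15*sin(3*s) - 16*cos(3*s) + 216)/108] = -2*s**2*sin(3*s) + 5*s*sin(3*s)/4, which equals G'(s).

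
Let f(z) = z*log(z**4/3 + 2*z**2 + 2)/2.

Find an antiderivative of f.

An antiderivative is F(z) = z**2*log(z**4/3 + 2*z**2 + 2)/4 - z**2/2 - (-3/4 + sqrt(3)/4)*log(z**2 - sqrt(3) + 3) - (-3/4 - sqrt(3)/4)*log(z**2 + sqrt(3) + 3).

A candidate is checked by its d/dz: the result must match f(z).
Check: d/dz[z**2*log(z**4/3 + 2*z**2 + 2)/4 - z**2/2 - (-3/4 + sqrt(3)/4)*log(z**2 - sqrt(3) + 3) - (-3/4 - sqrt(3)/4)*log(z**2 + sqrt(3) + 3)] = z*log(z**4/3 + 2*z**2 + 2)/2 = f(z).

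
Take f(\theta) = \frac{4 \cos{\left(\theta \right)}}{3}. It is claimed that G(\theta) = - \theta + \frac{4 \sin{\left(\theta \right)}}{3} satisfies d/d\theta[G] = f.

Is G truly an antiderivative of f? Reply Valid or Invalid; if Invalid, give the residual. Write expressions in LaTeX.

d/d\theta[G] = \frac{4 \cos{\left(\theta \right)}}{3} - 1
d/d\theta[G] - f(\theta) = -1 != 0.

Invalid: d/d\theta[G] - f = -1, which is not 0.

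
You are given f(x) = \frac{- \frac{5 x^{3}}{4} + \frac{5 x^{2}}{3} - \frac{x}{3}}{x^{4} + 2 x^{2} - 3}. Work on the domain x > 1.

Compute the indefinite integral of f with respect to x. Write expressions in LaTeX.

F(x) = \frac{\log{\left(x - 1 \right)}}{96} - \frac{13 \log{\left(x + 1 \right)}}{32} - \frac{41 \log{\left(x^{2} + 3 \right)}}{96} + \frac{5 \sqrt{3} \operatorname{atan}{\left(\frac{\sqrt{3} x}{3} \right)}}{12} + C

The denominator factors as 12 \left(x - 1\right) \left(x + 1\right) \left(x^{2} + 3\right); partial fractions split f into directly integrable pieces: - \frac{41 x - 60}{48 \left(x^{2} + 3\right)} - \frac{13}{32 \left(x + 1\right)} + \frac{1}{96 \left(x - 1\right)}.
Check: d/dx[\frac{\log{\left(x - 1 \right)}}{96} - \frac{13 \log{\left(x + 1 \right)}}{32} - \frac{41 \log{\left(x^{2} + 3 \right)}}{96} + \frac{5 \sqrt{3} \operatorname{atan}{\left(\frac{\sqrt{3} x}{3} \right)}}{12}] = \frac{- 15 x^{3} + 20 x^{2} - 4 x}{12 x^{4} + 24 x^{2} - 36}, which equals f(x).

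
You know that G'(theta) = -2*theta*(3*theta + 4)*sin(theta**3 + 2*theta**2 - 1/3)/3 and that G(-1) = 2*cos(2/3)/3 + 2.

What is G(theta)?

The substitution u = theta**3 + 2*theta**2 - 1/3 works: G'(theta) is exactly (dG/du)*(du/dtheta) for that inner function.
A general antiderivative is 2*cos(theta**3 + 2*theta**2 - 1/3)/3 + C.
The condition gives C = 2*cos(2/3)/3 + 2 - (2*cos(2/3)/3) = 2.
So G(theta) = 2*cos(theta**3 + 2*theta**2 - 1/3)/3 + 2.
Check: d/dtheta[2*cos(theta**3 + 2*theta**2 - 1/3)/3 + 2] = -2*theta**2*sin(theta**3 + 2*theta**2 - 1/3) - 8*theta*sin(theta**3 + 2*theta**2 - 1/3)/3, which equals G'(theta).

G(theta) = 2*cos(theta**3 + 2*theta**2 - 1/3)/3 + 2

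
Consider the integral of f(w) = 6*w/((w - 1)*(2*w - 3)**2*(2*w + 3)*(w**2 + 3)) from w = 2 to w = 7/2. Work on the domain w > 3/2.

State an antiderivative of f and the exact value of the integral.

Factor the denominator ((w - 1)*(2*w - 3)**2*(2*w + 3)*(w**2 + 3)) and decompose: f = (w + 5)/(98*(w**2 + 3)) + 2/(105*(2*w + 3)) - 94/(147*(2*w - 3)) + 4/(7*(2*w - 3)**2) + 3/(10*(w - 1)); each piece integrates to a log, atan, or power term.
F(w) = (-940*(2*w - 3)*log(w - 3/2) + 882*(2*w - 3)*log(w - 1) + 28*(2*w - 3)*log(w + 3/2) + 15*(2*w - 3)*log(w**2 + 3) + 50*sqrt(3)*(2*w - 3)*atan(sqrt(3)*w/3) - 840)/(2940*(2*w - 3)) is an antiderivative of f.
Check: d/dw[(-940*(2*w - 3)*log(w - 3/2) + 882*(2*w - 3)*log(w - 1) + 28*(2*w - 3)*log(w + 3/2) + 15*(2*w - 3)*log(w**2 + 3) + 50*sqrt(3)*(2*w - 3)*atan(sqrt(3)*w/3) - 840)/(2940*(2*w - 3))] = 6*w/(8*w**6 - 20*w**5 + 18*w**4 - 15*w**3 - 45*w**2 + 135*w - 81), which equals f(w).
F(7/2) = -47*log(2)/147 - 1/14 + log(61/4)/196 + log(5)/105 + 5*sqrt(3)*atan(7*sqrt(3)/6)/294 + 3*log(5/2)/10; F(2) = -2/7 + log(7)/196 + log(7/2)/105 + 5*sqrt(3)*atan(2*sqrt(3)/3)/294 + 47*log(2)/147.
Integral = F(7/2) - F(2) = -94*log(2)/147 - 5*sqrt(3)*atan(2*sqrt(3)/3)/294 - log(7/2)/105 - log(7)/196 + log(61/4)/196 + log(5)/105 + 5*sqrt(3)*atan(7*sqrt(3)/6)/294 + 3/14 + 3*log(5/2)/10.

Antiderivative: F(w) = (-940*(2*w - 3)*log(w - 3/2) + 882*(2*w - 3)*log(w - 1) + 28*(2*w - 3)*log(w + 3/2) + 15*(2*w - 3)*log(w**2 + 3) + 50*sqrt(3)*(2*w - 3)*atan(sqrt(3)*w/3) - 840)/(2940*(2*w - 3)); value = -94*log(2)/147 - 5*sqrt(3)*atan(2*sqrt(3)/3)/294 - log(7/2)/105 - log(7)/196 + log(61/4)/196 + log(5)/105 + 5*sqrt(3)*atan(7*sqrt(3)/6)/294 + 3/14 + 3*log(5/2)/10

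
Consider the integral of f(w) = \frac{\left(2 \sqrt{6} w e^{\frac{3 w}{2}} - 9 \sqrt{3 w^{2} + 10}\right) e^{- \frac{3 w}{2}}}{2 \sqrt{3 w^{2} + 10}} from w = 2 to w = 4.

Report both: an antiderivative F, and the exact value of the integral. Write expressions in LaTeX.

A candidate is checked by its d/dw: the result must match f(w).
F(w) = \frac{\left(\sqrt{6} \sqrt{3 w^{2} + 10} e^{\frac{3 w}{2}} + 9\right) e^{- \frac{3 w}{2}}}{3} is an antiderivative of f.
Check: d/dw[\frac{\left(\sqrt{6} \sqrt{3 w^{2} + 10} e^{\frac{3 w}{2}} + 9\right) e^{- \frac{3 w}{2}}}{3}] = \frac{\left(2 \sqrt{6} w e^{\frac{3 w}{2}} - 9 \sqrt{3 w^{2} + 10}\right) e^{- \frac{3 w}{2}}}{2 \sqrt{3 w^{2} + 10}} = f(w).
F(4) = \frac{3}{e^{6}} + \frac{2 \sqrt{87}}{3}; F(2) = \frac{3}{e^{3}} + \frac{2 \sqrt{33}}{3}.
Integral = F(4) - F(2) = - \frac{2 \sqrt{33}}{3} - \frac{3}{e^{3}} + \frac{3}{e^{6}} + \frac{2 \sqrt{87}}{3}.

Antiderivative: F(w) = \frac{\left(\sqrt{6} \sqrt{3 w^{2} + 10} e^{\frac{3 w}{2}} + 9\right) e^{- \frac{3 w}{2}}}{3}; value = - \frac{2 \sqrt{33}}{3} - \frac{3}{e^{3}} + \frac{3}{e^{6}} + \frac{2 \sqrt{87}}{3}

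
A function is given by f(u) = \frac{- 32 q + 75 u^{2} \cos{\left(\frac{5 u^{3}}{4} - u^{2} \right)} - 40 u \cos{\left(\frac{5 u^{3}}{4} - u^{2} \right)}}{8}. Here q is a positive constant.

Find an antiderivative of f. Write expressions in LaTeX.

An antiderivative is F(u) = - 4 q u + \frac{5 \sin{\left(\frac{5 u^{3}}{4} - u^{2} \right)}}{2}.

Whatever form F(u) takes, F'(u) = f(u) is non-negotiable.
Check: d/du[- 4 q u + \frac{5 \sin{\left(\frac{5 u^{3}}{4} - u^{2} \right)}}{2}] = - 4 q + \frac{75 u^{2} \cos{\left(\frac{5 u^{3}}{4} - u^{2} \right)}}{8} - 5 u \cos{\left(\frac{5 u^{3}}{4} - u^{2} \right)}, which equals f(u).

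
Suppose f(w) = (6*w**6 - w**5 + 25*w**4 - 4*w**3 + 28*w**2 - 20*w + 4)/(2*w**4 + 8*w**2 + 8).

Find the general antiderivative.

A first test for any F(w): its w-derivative must equal f(w) identically.
Check: d/dw[w**3 - w**2/4 + w/2 + 4/(w**2 + 2)] = (6*w**6 - w**5 + 25*w**4 - 4*w**3 + 28*w**2 - 20*w + 4)/(2*w**4 + 8*w**2 + 8) = f(w).

F(w) = w**3 - w**2/4 + w/2 + 4/(w**2 + 2) + C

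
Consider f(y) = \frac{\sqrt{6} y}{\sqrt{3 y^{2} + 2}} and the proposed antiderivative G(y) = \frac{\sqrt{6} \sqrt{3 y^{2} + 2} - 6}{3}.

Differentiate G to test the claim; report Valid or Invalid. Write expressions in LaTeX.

Valid - the claim checks out under differentiation.

d/dy[G] = \frac{\sqrt{6} y}{\sqrt{3 y^{2} + 2}}
This equals f(y) exactly, so the claim holds.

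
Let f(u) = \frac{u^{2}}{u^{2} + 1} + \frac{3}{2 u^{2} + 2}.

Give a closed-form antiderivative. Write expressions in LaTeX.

Integrate term by term and add the pieces.
Check: d/du[\frac{2 u + \operatorname{atan}{\left(u \right)}}{2}] = \frac{2 u^{2} + 3}{2 u^{2} + 2}, which equals f(u).

An antiderivative is F(u) = \frac{2 u + \operatorname{atan}{\left(u \right)}}{2}.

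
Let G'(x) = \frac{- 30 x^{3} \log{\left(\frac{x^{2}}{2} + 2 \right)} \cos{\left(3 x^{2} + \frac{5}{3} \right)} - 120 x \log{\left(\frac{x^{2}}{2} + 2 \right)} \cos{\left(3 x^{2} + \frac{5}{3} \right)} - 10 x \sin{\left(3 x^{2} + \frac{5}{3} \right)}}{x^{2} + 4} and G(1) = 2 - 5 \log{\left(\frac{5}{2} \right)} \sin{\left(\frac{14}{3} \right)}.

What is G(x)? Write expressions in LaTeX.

Recognize the product-rule pattern: G'(x) = u'v + uv' with u = - 5 \log{\left(\frac{x^{2}}{2} + 2 \right)}, v = \sin{\left(3 x^{2} + \frac{5}{3} \right)}, so integration by parts undoes it.
A general antiderivative is - 5 \log{\left(\frac{x^{2}}{2} + 2 \right)} \sin{\left(3 x^{2} + \frac{5}{3} \right)} + C.
The condition gives C = 2 - 5 \log{\left(\frac{5}{2} \right)} \sin{\left(\frac{14}{3} \right)} - (- 5 \log{\left(\frac{5}{2} \right)} \sin{\left(\frac{14}{3} \right)}) = 2.
So G(x) = - 5 \log{\left(\frac{x^{2}}{2} + 2 \right)} \sin{\left(3 x^{2} + \frac{5}{3} \right)} + 2.
Check: d/dx[- 5 \log{\left(\frac{x^{2}}{2} + 2 \right)} \sin{\left(3 x^{2} + \frac{5}{3} \right)} + 2] = \frac{- 30 x^{3} \log{\left(\frac{x^{2}}{2} + 2 \right)} \cos{\left(3 x^{2} + \frac{5}{3} \right)} - 120 x \log{\left(\frac{x^{2}}{2} + 2 \right)} \cos{\left(3 x^{2} + \frac{5}{3} \right)} - 10 x \sin{\left(3 x^{2} + \frac{5}{3} \right)}}{x^{2} + 4} = G'(x).

G(x) = - 5 \log{\left(\frac{x^{2}}{2} + 2 \right)} \sin{\left(3 x^{2} + \frac{5}{3} \right)} + 2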